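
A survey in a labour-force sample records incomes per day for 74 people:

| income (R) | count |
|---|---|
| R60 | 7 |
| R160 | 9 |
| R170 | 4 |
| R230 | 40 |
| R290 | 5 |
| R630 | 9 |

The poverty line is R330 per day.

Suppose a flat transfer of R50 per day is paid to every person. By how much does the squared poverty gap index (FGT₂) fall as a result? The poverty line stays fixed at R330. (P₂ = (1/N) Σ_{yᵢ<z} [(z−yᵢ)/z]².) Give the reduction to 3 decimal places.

Before: below the line — 7×R60, 9×R160, 4×R170, 40×R230, 5×R290; squared poverty gap index (FGT₂) = 0.15894.
After the R50 transfer: below the line — 7×R110, 9×R210, 4×R220, 40×R280; squared poverty gap index (FGT₂) = 0.07654.
Reduction = 0.15894 − 0.07654 = 0.082.

0.082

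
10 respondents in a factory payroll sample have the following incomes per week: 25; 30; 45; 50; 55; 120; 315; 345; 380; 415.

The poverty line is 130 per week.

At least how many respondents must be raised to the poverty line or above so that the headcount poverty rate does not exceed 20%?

Currently q = 6 of N = 10 are below the line (H = 0.600).
A headcount ratio of at most 20% allows at most ⌊0.20 × 10⌋ = 2 poor respondents.
So at least 6 − 2 = 4 must be lifted.

4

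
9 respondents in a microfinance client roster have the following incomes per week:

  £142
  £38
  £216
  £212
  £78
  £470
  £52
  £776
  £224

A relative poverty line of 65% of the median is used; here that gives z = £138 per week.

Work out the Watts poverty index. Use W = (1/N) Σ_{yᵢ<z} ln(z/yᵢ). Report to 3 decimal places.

Below the line: £38, £52, £78 (q = 3 of N = 9).
Log gaps: ln(138/38) = 1.2897; ln(138/52) = 0.9760; ln(138/78) = 0.5705.
W = 2.836222 / 9 = 0.315.

0.315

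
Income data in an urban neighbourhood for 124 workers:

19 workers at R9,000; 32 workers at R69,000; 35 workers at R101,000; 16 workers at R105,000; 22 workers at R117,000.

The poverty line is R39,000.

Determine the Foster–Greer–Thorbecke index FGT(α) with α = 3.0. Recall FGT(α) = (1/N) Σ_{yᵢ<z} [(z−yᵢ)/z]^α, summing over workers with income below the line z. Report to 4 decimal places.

Below z: 19×R9,000 (q = 19 of N = 124).
Relative gaps: (39000−9000)/39000 = 0.7692 (×19).
Raised to α = 3.0: 0.45517 (×19).
Sum = 8.648157; FGT(3.0) = 8.648157 / 124 = 0.0697.

0.0697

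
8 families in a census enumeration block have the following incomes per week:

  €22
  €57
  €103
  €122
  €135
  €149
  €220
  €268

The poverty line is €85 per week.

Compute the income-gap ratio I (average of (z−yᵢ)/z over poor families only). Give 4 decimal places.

Below the line: €22, €57 (q = 2 of N = 8).
Shortfall ratios (z−y)/z: 0.7412, 0.3294; sum = 1.070588.
The income-gap ratio divides by q (the poor only): 1.070588 / 2 = 0.5353.

0.5353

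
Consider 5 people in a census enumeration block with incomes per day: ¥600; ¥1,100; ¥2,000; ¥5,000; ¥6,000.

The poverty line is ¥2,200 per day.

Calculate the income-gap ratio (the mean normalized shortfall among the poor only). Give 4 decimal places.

0.4394

Below z: ¥600, ¥1,100, ¥2,000 (q = 3 of N = 5).
Relative gaps: 0.7273, 0.5000, 0.0909; sum = 1.318182.
The income-gap ratio divides by q (the poor only): 1.318182 / 3 = 0.4394.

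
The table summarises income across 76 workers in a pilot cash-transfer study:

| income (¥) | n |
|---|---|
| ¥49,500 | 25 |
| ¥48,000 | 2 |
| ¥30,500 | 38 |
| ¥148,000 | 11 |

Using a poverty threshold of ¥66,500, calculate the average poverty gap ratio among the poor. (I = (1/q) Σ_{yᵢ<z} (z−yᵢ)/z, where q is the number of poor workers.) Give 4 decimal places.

0.4234

Poor units: 38×¥30,500, 2×¥48,000, 25×¥49,500 (q = 65 of N = 76).
Relative gaps: 0.5414 (×38), 0.2782 (×2), 0.2556 (×25); sum = 27.518797.
I averages over the q = 65 poor units only: 27.518797 / 65 = 0.4234.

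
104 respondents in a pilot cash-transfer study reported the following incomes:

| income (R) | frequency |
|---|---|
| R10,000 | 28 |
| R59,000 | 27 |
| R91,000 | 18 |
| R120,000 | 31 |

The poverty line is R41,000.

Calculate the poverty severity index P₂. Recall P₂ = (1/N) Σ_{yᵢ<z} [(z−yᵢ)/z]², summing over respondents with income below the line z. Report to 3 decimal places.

0.154

Poor units: 28×R10,000 (q = 28 of N = 104).
Relative gaps: (41000−10000)/41000 = 0.7561 (×28).
Squared: 0.5717 (×28).
Sum = 16.007139; P₂ = 16.007139 / 104 = 0.154.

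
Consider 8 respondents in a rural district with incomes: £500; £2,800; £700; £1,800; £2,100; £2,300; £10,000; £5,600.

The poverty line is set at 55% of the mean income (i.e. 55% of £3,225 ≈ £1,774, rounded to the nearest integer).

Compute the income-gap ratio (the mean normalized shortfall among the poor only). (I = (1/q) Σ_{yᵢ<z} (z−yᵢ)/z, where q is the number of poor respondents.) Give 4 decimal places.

Below z: £500, £700 (q = 2 of N = 8).
Relative gaps: 0.7182, 0.6054; sum = 1.323563.
I averages over the q = 2 poor units only: 1.323563 / 2 = 0.6618.

0.6618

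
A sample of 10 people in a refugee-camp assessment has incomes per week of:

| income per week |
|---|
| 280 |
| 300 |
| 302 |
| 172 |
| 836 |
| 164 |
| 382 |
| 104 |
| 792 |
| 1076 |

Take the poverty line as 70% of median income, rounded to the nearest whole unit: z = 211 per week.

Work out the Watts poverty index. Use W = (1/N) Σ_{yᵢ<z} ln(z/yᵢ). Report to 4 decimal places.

Poor units: 104, 164, 172 (q = 3 of N = 10).
Log shortfalls: ln(211/104) = 0.7075; ln(211/164) = 0.2520; ln(211/172) = 0.2044.
W = 1.163823 / 10 = 0.1164.

0.1164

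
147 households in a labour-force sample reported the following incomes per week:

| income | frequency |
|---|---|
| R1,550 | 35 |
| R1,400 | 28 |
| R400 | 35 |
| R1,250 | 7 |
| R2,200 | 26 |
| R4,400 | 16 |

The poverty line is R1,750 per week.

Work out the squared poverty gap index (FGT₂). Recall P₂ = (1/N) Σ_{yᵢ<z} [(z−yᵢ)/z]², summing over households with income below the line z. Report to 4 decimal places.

0.1563

Incomes under z: 35×R400, 7×R1,250, 28×R1,400, 35×R1,550 (q = 105 of N = 147).
Shortfall ratios: (1750−400)/1750 = 0.7714 (×35); (1750−1250)/1750 = 0.2857 (×7); (1750−1400)/1750 = 0.2000 (×28); (1750−1550)/1750 = 0.1143 (×35).
Squared: 0.5951 (×35); 0.0816 (×7); 0.0400 (×28); 0.0131 (×35).
Sum = 22.977143; P₂ = 22.977143 / 147 = 0.1563.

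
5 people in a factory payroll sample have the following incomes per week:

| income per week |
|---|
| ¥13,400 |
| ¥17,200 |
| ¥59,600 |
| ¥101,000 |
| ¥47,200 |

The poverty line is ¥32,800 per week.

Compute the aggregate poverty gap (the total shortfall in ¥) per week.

¥35,000

Below the line: ¥13,400, ¥17,200 (q = 2 of N = 5).
Individual gaps: 32800−13400 = 19400; 32800−17200 = 15600.
Aggregate gap = ¥35,000.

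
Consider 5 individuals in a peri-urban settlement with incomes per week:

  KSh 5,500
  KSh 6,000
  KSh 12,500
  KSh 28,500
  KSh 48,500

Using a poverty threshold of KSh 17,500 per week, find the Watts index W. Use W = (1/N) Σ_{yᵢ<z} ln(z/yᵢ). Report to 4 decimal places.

0.5129

Below the line: KSh 5,500, KSh 6,000, KSh 12,500 (q = 3 of N = 5).
Log gaps: ln(17500/5500) = 1.1575; ln(17500/6000) = 1.0704; ln(17500/12500) = 0.3365.
W = 2.564366 / 5 = 0.5129.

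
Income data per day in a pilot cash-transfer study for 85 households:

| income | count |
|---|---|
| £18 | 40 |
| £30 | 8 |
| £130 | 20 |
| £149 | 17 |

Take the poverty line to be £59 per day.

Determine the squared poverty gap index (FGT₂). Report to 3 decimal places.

0.250

Poor units: 40×£18, 8×£30 (q = 48 of N = 85).
Gap ratios (z−y)/z: (59−18)/59 = 0.6949 (×40); (59−30)/59 = 0.4915 (×8).
Squared: 0.4829 (×40); 0.2416 (×8).
Sum = 21.249066; P₂ = 21.249066 / 85 = 0.250.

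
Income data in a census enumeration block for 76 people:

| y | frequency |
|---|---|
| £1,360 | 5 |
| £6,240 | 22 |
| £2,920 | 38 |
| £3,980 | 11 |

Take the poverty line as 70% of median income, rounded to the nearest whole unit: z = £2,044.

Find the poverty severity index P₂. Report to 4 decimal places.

Poor units: 5×£1,360 (q = 5 of N = 76).
Relative gaps: (2044−1360)/2044 = 0.3346 (×5).
Squared: 0.1120 (×5).
Sum = 0.559913; P₂ = 0.559913 / 76 = 0.0074.

0.0074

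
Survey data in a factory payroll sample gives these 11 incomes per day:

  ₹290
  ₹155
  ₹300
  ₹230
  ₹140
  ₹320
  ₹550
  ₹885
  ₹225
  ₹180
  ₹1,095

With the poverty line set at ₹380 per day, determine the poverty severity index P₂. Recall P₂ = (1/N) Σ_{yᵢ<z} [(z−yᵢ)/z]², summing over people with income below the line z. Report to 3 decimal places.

0.134

Poor units: ₹140, ₹155, ₹180, ₹225, ₹230, ₹290, ₹300, ₹320 (q = 8 of N = 11).
Shortfall ratios: (380−140)/380 = 0.6316; (380−155)/380 = 0.5921; (380−180)/380 = 0.5263; (380−225)/380 = 0.4079; (380−230)/380 = 0.3947; (380−290)/380 = 0.2368; (380−300)/380 = 0.2105; (380−320)/380 = 0.1579.
Squared: 0.3989; 0.3506; 0.2770; 0.1664; 0.1558; 0.0561; 0.0443; 0.0249.
Sum = 1.474030; P₂ = 1.474030 / 11 = 0.134.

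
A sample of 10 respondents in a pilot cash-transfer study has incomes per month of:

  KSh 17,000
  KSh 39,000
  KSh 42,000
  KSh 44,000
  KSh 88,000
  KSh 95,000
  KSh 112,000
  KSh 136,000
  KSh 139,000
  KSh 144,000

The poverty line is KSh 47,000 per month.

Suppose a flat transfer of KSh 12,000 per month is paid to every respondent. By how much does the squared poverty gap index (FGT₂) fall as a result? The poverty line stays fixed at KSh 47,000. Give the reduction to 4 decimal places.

Before: below the line — KSh 17,000, KSh 39,000, KSh 42,000, KSh 44,000; squared poverty gap index (FGT₂) = 0.045179.
After the KSh 12,000 transfer: below the line — KSh 29,000; squared poverty gap index (FGT₂) = 0.014667.
Reduction = 0.045179 − 0.014667 = 0.0305.

0.0305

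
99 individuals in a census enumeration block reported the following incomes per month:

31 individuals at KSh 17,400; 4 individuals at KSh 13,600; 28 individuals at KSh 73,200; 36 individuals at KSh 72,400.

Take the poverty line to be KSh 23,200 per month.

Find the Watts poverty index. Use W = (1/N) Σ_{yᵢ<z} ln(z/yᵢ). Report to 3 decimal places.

0.112

Below the line: 4×KSh 13,600, 31×KSh 17,400 (q = 35 of N = 99).
Log shortfalls: ln(23200/13600) = 0.5341 (×4); ln(23200/17400) = 0.2877 (×31).
W = 11.054474 / 99 = 0.112.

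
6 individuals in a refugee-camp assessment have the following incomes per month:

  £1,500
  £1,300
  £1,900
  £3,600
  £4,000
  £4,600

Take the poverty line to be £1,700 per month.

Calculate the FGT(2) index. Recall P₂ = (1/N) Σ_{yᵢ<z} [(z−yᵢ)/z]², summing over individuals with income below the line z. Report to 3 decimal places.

Below z: £1,300, £1,500 (q = 2 of N = 6).
Relative gaps: (1700−1300)/1700 = 0.2353; (1700−1500)/1700 = 0.1176.
Squared: 0.0554; 0.0138.
Sum = 0.069204; P₂ = 0.069204 / 6 = 0.012.

0.012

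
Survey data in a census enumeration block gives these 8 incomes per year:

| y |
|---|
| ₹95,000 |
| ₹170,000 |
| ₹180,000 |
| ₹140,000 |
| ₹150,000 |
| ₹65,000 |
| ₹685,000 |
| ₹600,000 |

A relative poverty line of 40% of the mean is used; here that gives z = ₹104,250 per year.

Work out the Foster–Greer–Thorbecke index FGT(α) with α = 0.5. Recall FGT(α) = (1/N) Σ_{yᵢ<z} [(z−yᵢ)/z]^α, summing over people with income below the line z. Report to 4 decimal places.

0.1139

Below z: ₹65,000, ₹95,000 (q = 2 of N = 8).
Shortfall ratios: (104250−65000)/104250 = 0.3765; (104250−95000)/104250 = 0.0887.
Raised to α = 0.5: 0.61359; 0.29787.
Sum = 0.911469; FGT(0.5) = 0.911469 / 8 = 0.1139.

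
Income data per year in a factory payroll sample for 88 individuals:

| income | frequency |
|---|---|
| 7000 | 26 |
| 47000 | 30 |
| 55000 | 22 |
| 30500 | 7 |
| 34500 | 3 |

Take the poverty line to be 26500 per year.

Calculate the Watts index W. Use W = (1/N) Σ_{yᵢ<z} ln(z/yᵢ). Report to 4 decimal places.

Incomes under z: 26×7000 (q = 26 of N = 88).
Log gaps: ln(26500/7000) = 1.3312 (×26).
W = 34.612099 / 88 = 0.3933.

0.3933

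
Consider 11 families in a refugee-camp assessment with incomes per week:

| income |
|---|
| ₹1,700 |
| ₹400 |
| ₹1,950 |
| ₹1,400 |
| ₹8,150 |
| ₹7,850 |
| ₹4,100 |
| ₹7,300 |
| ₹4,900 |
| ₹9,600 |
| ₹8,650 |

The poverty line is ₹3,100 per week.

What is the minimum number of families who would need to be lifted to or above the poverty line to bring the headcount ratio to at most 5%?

4

Currently q = 4 of N = 11 are below the line (H = 0.364).
A headcount ratio of at most 5% allows at most ⌊0.05 × 11⌋ = 0 poor families.
So at least 4 − 0 = 4 must be lifted.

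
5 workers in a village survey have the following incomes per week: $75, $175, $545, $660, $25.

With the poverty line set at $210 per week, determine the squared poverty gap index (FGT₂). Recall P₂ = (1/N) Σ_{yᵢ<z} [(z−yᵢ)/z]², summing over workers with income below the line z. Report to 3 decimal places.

Incomes under z: $25, $75, $175 (q = 3 of N = 5).
Gap ratios (z−y)/z: (210−25)/210 = 0.8810; (210−75)/210 = 0.6429; (210−175)/210 = 0.1667.
Squared: 0.7761; 0.4133; 0.0278.
Sum = 1.217120; P₂ = 1.217120 / 5 = 0.243.

0.243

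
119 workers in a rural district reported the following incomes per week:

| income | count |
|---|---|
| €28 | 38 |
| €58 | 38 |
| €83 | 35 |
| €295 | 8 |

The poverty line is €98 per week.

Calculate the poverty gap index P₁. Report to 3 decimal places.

Below z: 38×€28, 38×€58, 35×€83 (q = 111 of N = 119).
Relative gaps: (98−28)/98 = 0.7143 (×38); (98−58)/98 = 0.4082 (×38); (98−83)/98 = 0.1531 (×35).
Sum of shortfalls = 48.010204; P₁ averages over all N: 48.010204 / 119 = 0.403.

0.403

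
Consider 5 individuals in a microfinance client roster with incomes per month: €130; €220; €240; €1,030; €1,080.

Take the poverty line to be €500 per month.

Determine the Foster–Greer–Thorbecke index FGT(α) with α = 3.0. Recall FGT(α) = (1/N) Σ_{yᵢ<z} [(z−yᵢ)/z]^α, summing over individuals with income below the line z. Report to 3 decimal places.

0.144

Poor units: €130, €220, €240 (q = 3 of N = 5).
Normalized shortfalls: (500−130)/500 = 0.7400; (500−220)/500 = 0.5600; (500−240)/500 = 0.5200.
Raised to α = 3.0: 0.40522; 0.17562; 0.14061.
Sum = 0.721448; FGT(3.0) = 0.721448 / 5 = 0.144.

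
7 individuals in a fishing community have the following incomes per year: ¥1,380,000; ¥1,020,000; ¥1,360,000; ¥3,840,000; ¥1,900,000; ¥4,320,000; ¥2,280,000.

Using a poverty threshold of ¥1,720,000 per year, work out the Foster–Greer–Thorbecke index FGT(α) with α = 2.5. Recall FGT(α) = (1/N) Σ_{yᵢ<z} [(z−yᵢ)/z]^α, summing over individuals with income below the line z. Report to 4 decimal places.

Poor units: ¥1,020,000, ¥1,360,000, ¥1,380,000 (q = 3 of N = 7).
Shortfall ratios: (1720000−1020000)/1720000 = 0.4070; (1720000−1360000)/1720000 = 0.2093; (1720000−1380000)/1720000 = 0.1977.
Raised to α = 2.5: 0.10566; 0.02004; 0.01737.
Sum = 0.143078; FGT(2.5) = 0.143078 / 7 = 0.0204.

0.0204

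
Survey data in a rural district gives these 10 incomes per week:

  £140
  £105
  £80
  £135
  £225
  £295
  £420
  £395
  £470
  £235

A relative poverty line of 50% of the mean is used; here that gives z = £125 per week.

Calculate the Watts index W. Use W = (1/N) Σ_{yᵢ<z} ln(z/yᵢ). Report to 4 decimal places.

0.0621

Below the line: £80, £105 (q = 2 of N = 10).
Log shortfalls: ln(125/80) = 0.4463; ln(125/105) = 0.1744.
W = 0.620640 / 10 = 0.0621.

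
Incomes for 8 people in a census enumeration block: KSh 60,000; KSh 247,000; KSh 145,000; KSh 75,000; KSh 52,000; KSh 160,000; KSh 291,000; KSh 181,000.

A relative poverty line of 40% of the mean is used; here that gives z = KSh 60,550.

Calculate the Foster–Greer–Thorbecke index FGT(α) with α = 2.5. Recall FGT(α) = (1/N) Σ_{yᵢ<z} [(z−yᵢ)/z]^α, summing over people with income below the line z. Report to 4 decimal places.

Poor units: KSh 52,000, KSh 60,000 (q = 2 of N = 8).
Relative gaps: (60550−52000)/60550 = 0.1412; (60550−60000)/60550 = 0.0091.
Raised to α = 2.5: 0.00749; 0.00001.
Sum = 0.007500; FGT(2.5) = 0.007500 / 8 = 0.0009.

0.0009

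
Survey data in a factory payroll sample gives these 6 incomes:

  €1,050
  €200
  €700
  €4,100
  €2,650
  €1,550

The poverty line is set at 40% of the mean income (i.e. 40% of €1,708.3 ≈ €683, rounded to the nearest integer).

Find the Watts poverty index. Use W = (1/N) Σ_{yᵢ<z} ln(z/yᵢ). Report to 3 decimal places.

0.205

Below z: €200 (q = 1 of N = 6).
Log shortfalls: ln(683/200) = 1.2282.
W = 1.228177 / 6 = 0.205.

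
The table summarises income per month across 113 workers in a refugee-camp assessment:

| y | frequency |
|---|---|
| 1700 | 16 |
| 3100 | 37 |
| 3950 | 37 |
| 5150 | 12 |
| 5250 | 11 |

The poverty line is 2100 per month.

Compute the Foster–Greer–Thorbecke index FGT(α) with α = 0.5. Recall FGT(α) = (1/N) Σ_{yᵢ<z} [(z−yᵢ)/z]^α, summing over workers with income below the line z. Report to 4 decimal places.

Below z: 16×1700 (q = 16 of N = 113).
Normalized shortfalls: (2100−1700)/2100 = 0.1905 (×16).
Raised to α = 0.5: 0.43644 (×16).
Sum = 6.982972; FGT(0.5) = 6.982972 / 113 = 0.0618.

0.0618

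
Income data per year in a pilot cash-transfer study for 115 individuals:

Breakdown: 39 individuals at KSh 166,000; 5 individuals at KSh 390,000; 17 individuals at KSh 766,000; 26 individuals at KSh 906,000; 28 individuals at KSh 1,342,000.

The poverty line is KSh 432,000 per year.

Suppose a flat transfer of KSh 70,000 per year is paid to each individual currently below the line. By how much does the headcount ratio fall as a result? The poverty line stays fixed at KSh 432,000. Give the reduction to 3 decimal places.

Before: below the line — 39×KSh 166,000, 5×KSh 390,000; headcount ratio = 0.38261.
After the KSh 70,000 transfer: below the line — 39×KSh 236,000; headcount ratio = 0.33913.
Reduction = 0.38261 − 0.33913 = 0.043.

0.043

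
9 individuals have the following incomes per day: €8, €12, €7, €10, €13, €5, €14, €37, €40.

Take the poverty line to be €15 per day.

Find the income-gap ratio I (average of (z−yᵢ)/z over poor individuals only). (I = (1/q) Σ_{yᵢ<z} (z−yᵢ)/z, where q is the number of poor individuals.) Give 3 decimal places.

Incomes under z: €5, €7, €8, €10, €12, €13, €14 (q = 7 of N = 9).
Relative gaps: 0.6667, 0.5333, 0.4667, 0.3333, 0.2000, 0.1333, 0.0667; sum = 2.400000.
I averages over the q = 7 poor units only: 2.400000 / 7 = 0.343.

0.343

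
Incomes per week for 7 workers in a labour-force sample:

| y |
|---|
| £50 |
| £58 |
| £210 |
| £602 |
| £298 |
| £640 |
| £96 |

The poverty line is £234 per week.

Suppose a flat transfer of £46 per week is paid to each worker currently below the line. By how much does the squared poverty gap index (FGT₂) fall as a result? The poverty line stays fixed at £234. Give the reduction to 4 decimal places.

0.1045

Before: below the line — £50, £58, £96, £210; squared poverty gap index (FGT₂) = 0.220333.
After the £46 transfer: below the line — £96, £104, £142; squared poverty gap index (FGT₂) = 0.115859.
Reduction = 0.220333 − 0.115859 = 0.1045.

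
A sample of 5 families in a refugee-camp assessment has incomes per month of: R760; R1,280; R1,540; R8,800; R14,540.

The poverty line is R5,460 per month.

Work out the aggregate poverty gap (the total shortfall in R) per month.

Incomes under z: R760, R1,280, R1,540 (q = 3 of N = 5).
Individual gaps: 5460−760 = 4700; 5460−1280 = 4180; 5460−1540 = 3920.
Aggregate gap = R12,800.

R12,800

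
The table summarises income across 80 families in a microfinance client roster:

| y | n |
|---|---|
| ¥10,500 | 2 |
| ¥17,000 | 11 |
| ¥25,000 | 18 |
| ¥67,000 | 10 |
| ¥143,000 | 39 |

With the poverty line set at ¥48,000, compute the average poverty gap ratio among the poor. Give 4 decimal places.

Below the line: 2×¥10,500, 11×¥17,000, 18×¥25,000 (q = 31 of N = 80).
Shortfall ratios (z−y)/z: 0.7812 (×2), 0.6458 (×11), 0.4792 (×18); sum = 17.291667.
The income-gap ratio divides by q (the poor only): 17.291667 / 31 = 0.5578.

0.5578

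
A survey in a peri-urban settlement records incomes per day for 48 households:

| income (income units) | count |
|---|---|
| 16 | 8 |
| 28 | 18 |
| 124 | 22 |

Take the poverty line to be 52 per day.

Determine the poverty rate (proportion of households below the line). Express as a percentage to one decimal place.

54.2%

26 of the 48 households have income below 52.
H = 26/48 = 54.2%.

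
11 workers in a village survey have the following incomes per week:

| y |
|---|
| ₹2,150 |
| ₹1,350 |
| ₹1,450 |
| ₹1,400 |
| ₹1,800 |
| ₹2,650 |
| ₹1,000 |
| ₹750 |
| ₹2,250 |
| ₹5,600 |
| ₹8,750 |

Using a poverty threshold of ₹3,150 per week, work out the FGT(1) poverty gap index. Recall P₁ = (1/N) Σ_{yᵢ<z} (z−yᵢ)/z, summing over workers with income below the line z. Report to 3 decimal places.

0.391

Incomes under z: ₹750, ₹1,000, ₹1,350, ₹1,400, ₹1,450, ₹1,800, ₹2,150, ₹2,250, ₹2,650 (q = 9 of N = 11).
Shortfall ratios: (3150−750)/3150 = 0.7619; (3150−1000)/3150 = 0.6825; (3150−1350)/3150 = 0.5714; (3150−1400)/3150 = 0.5556; (3150−1450)/3150 = 0.5397; (3150−1800)/3150 = 0.4286; (3150−2150)/3150 = 0.3175; (3150−2250)/3150 = 0.2857; (3150−2650)/3150 = 0.1587.
Σ = 4.301587. Dividing by the full population N = 11 gives P₁ = 0.391.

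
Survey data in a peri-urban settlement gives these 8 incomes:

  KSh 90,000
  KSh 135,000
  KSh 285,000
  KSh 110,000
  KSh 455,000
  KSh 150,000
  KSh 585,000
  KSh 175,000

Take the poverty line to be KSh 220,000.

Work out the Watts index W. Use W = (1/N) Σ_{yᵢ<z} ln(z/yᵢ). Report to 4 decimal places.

Below the line: KSh 90,000, KSh 110,000, KSh 135,000, KSh 150,000, KSh 175,000 (q = 5 of N = 8).
ln(z/y) terms: ln(220000/90000) = 0.8938; ln(220000/110000) = 0.6931; ln(220000/135000) = 0.4884; ln(220000/150000) = 0.3830; ln(220000/175000) = 0.2288.
W = 2.687152 / 8 = 0.3359.

0.3359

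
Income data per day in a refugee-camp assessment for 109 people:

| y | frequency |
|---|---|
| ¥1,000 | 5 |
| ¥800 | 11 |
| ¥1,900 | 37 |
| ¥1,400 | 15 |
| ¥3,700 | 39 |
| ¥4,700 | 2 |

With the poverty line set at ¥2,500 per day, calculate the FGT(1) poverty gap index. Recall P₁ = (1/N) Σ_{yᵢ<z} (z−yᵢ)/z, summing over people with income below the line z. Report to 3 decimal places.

0.238

Below the line: 11×¥800, 5×¥1,000, 15×¥1,400, 37×¥1,900 (q = 68 of N = 109).
Relative gaps: (2500−800)/2500 = 0.6800 (×11); (2500−1000)/2500 = 0.6000 (×5); (2500−1400)/2500 = 0.4400 (×15); (2500−1900)/2500 = 0.2400 (×37).
Σ = 25.960000. Dividing by the full population N = 109 gives P₁ = 0.238.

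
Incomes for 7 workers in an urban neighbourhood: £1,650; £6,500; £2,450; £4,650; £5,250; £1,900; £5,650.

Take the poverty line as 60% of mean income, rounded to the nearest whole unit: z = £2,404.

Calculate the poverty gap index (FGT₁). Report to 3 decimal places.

0.075

Below z: £1,650, £1,900 (q = 2 of N = 7).
Relative gaps: (2404−1650)/2404 = 0.3136; (2404−1900)/2404 = 0.2097.
Σ = 0.523295. Dividing by the full population N = 7 gives P₁ = 0.075.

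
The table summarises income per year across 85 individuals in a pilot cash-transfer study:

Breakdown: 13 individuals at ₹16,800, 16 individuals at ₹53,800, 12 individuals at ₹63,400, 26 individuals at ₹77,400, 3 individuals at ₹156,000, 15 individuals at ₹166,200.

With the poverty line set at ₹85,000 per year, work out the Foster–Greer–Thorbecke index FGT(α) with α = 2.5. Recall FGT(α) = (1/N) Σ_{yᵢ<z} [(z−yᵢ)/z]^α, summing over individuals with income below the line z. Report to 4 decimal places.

0.1089

Poor units: 13×₹16,800, 16×₹53,800, 12×₹63,400, 26×₹77,400 (q = 67 of N = 85).
Shortfall ratios: (85000−16800)/85000 = 0.8024 (×13); (85000−53800)/85000 = 0.3671 (×16); (85000−63400)/85000 = 0.2541 (×12); (85000−77400)/85000 = 0.0894 (×26).
Raised to α = 2.5: 0.57665 (×13); 0.08163 (×16); 0.03255 (×12); 0.00239 (×26).
Sum = 9.255306; FGT(2.5) = 9.255306 / 85 = 0.1089.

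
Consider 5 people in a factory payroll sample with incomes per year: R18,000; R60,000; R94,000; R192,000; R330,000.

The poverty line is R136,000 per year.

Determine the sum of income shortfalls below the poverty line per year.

Below the line: R18,000, R60,000, R94,000 (q = 3 of N = 5).
Individual gaps: 136000−18000 = 118000; 136000−60000 = 76000; 136000−94000 = 42000.
Aggregate gap = R236,000.

R236,000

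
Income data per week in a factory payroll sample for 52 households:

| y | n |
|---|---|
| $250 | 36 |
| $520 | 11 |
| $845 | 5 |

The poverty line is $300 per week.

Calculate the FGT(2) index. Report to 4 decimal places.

Incomes under z: 36×$250 (q = 36 of N = 52).
Normalized shortfalls: (300−250)/300 = 0.1667 (×36).
Squared: 0.0278 (×36).
Sum = 1.000000; P₂ = 1.000000 / 52 = 0.0192.

0.0192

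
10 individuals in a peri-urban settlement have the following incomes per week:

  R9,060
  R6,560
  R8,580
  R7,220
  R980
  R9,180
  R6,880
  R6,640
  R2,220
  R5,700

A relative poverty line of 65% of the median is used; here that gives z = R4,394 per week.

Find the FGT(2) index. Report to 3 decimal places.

0.085

Below the line: R980, R2,220 (q = 2 of N = 10).
Relative gaps: (4394−980)/4394 = 0.7770; (4394−2220)/4394 = 0.4948.
Squared: 0.6037; 0.2448.
Sum = 0.848473; P₂ = 0.848473 / 10 = 0.085.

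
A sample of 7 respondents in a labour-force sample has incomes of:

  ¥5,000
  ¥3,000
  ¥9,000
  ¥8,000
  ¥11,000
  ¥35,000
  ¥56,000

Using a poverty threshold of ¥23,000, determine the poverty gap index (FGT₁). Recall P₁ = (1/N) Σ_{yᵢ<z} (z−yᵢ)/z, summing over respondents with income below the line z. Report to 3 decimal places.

0.491

Below the line: ¥3,000, ¥5,000, ¥8,000, ¥9,000, ¥11,000 (q = 5 of N = 7).
Normalized shortfalls: (23000−3000)/23000 = 0.8696; (23000−5000)/23000 = 0.7826; (23000−8000)/23000 = 0.6522; (23000−9000)/23000 = 0.6087; (23000−11000)/23000 = 0.5217.
Σ = 3.434783. Dividing by the full population N = 7 gives P₁ = 0.491.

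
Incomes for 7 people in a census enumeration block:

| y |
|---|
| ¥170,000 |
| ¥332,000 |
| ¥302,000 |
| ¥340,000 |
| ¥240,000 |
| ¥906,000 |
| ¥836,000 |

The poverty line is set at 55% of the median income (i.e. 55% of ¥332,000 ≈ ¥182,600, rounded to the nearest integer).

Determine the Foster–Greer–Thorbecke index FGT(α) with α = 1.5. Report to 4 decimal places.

0.0026

Poor units: ¥170,000 (q = 1 of N = 7).
Relative gaps: (182600−170000)/182600 = 0.0690.
Raised to α = 1.5: 0.01813.
Sum = 0.018126; FGT(1.5) = 0.018126 / 7 = 0.0026.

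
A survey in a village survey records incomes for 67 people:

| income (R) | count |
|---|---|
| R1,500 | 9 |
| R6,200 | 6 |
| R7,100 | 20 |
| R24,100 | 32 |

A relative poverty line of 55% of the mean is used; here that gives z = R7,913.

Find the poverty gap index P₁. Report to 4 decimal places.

0.1589

Below z: 9×R1,500, 6×R6,200, 20×R7,100 (q = 35 of N = 67).
Relative gaps: (7913−1500)/7913 = 0.8104 (×9); (7913−6200)/7913 = 0.2165 (×6); (7913−7100)/7913 = 0.1027 (×20).
Σ = 10.647668. Dividing by the full population N = 67 gives P₁ = 0.1589.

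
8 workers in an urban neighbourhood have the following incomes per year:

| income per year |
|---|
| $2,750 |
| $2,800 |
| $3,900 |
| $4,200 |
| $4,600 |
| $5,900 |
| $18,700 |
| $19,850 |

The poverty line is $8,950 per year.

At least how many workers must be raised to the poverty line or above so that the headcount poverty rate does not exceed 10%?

6 of the 8 workers are poor, so H = 6/8 = 0.750.
A headcount ratio of at most 10% allows at most ⌊0.10 × 8⌋ = 0 poor workers.
So at least 6 − 0 = 6 must be lifted.

6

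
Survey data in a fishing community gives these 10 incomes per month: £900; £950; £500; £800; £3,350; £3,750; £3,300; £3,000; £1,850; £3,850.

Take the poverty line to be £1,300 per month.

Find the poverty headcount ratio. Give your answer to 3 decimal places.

0.400

4 of the 10 respondents have income below £1,300.
H = 4/10 = 0.400.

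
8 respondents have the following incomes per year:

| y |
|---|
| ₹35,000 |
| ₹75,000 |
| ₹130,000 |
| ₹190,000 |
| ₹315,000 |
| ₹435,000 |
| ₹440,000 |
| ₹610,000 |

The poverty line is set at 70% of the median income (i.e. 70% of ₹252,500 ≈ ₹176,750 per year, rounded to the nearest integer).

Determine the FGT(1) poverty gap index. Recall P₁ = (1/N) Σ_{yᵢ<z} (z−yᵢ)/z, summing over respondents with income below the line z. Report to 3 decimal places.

Below z: ₹35,000, ₹75,000, ₹130,000 (q = 3 of N = 8).
Relative gaps: (176750−35000)/176750 = 0.8020; (176750−75000)/176750 = 0.5757; (176750−130000)/176750 = 0.2645.
Σ = 1.642150. Dividing by the full population N = 8 gives P₁ = 0.205.

0.205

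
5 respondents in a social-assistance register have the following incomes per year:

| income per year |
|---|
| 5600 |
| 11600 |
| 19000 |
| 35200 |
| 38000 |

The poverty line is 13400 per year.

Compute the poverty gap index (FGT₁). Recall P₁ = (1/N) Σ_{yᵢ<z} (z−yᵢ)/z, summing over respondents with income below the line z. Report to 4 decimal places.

0.1433

Below z: 5600, 11600 (q = 2 of N = 5).
Relative gaps: (13400−5600)/13400 = 0.5821; (13400−11600)/13400 = 0.1343.
Sum of shortfalls = 0.716418; P₁ averages over all N: 0.716418 / 5 = 0.1433.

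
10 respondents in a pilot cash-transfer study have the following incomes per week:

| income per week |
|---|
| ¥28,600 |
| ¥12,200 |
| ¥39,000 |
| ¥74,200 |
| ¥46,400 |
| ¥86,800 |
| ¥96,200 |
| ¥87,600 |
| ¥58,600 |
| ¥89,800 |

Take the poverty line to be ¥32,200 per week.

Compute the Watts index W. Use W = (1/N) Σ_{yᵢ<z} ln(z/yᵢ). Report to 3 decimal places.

0.109

Poor units: ¥12,200, ¥28,600 (q = 2 of N = 10).
Log shortfalls: ln(32200/12200) = 0.9705; ln(32200/28600) = 0.1186.
W = 1.089090 / 10 = 0.109.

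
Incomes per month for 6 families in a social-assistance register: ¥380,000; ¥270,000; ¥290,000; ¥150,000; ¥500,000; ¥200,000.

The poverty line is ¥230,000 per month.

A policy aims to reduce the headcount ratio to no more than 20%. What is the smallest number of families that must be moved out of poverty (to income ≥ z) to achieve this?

2 of the 6 families are poor, so H = 2/6 = 0.333.
A headcount ratio of at most 20% allows at most ⌊0.20 × 6⌋ = 1 poor families.
So at least 2 − 1 = 1 must be lifted.

1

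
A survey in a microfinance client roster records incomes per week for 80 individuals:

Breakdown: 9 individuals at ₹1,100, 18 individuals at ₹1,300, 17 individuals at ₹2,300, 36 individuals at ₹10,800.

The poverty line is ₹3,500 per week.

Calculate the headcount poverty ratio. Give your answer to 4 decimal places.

0.5500

44 of the 80 individuals have income below ₹3,500.
H = 44/80 = 0.5500.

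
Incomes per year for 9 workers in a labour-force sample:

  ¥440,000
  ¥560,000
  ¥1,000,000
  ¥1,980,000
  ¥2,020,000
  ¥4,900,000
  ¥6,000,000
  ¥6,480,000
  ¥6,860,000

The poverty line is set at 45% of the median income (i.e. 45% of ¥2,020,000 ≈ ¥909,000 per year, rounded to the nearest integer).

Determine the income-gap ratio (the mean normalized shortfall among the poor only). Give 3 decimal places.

Incomes under z: ¥440,000, ¥560,000 (q = 2 of N = 9).
Relative gaps: 0.5160, 0.3839; sum = 0.899890.
The income-gap ratio divides by q (the poor only): 0.899890 / 2 = 0.450.

0.450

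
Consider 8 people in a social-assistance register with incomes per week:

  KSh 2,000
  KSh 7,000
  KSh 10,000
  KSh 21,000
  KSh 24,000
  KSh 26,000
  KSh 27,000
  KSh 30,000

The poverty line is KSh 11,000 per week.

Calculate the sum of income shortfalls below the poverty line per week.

Below the line: KSh 2,000, KSh 7,000, KSh 10,000 (q = 3 of N = 8).
Individual gaps: 11000−2000 = 9000; 11000−7000 = 4000; 11000−10000 = 1000.
Aggregate gap = KSh 14,000.

KSh 14,000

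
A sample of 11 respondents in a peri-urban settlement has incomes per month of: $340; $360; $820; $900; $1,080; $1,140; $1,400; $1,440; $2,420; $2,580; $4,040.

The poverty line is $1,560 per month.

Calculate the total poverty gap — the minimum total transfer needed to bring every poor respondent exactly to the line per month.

$5,000

Poor units: $340, $360, $820, $900, $1,080, $1,140, $1,400, $1,440 (q = 8 of N = 11).
Individual gaps: 1560−340 = 1220; 1560−360 = 1200; 1560−820 = 740; 1560−900 = 660; 1560−1080 = 480; 1560−1140 = 420; 1560−1400 = 160; 1560−1440 = 120.
Aggregate gap = $5,000.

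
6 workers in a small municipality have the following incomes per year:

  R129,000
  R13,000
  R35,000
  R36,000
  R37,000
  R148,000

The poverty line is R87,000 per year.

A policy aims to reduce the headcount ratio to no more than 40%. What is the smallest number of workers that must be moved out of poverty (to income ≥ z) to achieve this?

4 of the 6 workers are poor, so H = 4/6 = 0.667.
A headcount ratio of at most 40% allows at most ⌊0.40 × 6⌋ = 2 poor workers.
So at least 4 − 2 = 2 must be lifted.

2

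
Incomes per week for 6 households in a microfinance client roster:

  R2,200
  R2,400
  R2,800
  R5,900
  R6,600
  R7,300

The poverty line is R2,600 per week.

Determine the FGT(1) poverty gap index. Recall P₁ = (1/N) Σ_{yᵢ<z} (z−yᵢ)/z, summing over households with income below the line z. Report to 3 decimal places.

Poor units: R2,200, R2,400 (q = 2 of N = 6).
Relative gaps: (2600−2200)/2600 = 0.1538; (2600−2400)/2600 = 0.0769.
Sum of shortfalls = 0.230769; P₁ averages over all N: 0.230769 / 6 = 0.038.

0.038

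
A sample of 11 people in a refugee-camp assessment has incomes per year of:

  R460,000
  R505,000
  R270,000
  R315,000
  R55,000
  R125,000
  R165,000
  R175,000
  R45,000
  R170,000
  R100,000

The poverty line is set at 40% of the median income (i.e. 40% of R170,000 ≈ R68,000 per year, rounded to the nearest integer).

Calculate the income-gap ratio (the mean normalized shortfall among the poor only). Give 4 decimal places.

0.2647

Below the line: R45,000, R55,000 (q = 2 of N = 11).
Relative gaps: 0.3382, 0.1912; sum = 0.529412.
I averages over the q = 2 poor units only: 0.529412 / 2 = 0.2647.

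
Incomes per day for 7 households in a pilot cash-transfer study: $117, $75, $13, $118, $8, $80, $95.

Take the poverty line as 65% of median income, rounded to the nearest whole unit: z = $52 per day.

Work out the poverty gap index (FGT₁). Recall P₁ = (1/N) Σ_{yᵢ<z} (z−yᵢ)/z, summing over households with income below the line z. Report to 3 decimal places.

0.228

Below the line: $8, $13 (q = 2 of N = 7).
Shortfall ratios: (52−8)/52 = 0.8462; (52−13)/52 = 0.7500.
Sum of shortfalls = 1.596154; P₁ averages over all N: 1.596154 / 7 = 0.228.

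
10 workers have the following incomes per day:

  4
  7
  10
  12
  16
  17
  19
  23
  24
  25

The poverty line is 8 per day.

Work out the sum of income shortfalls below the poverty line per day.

5

Below the line: 4, 7 (q = 2 of N = 10).
Individual gaps: 8−4 = 4; 8−7 = 1.
Aggregate gap = 5.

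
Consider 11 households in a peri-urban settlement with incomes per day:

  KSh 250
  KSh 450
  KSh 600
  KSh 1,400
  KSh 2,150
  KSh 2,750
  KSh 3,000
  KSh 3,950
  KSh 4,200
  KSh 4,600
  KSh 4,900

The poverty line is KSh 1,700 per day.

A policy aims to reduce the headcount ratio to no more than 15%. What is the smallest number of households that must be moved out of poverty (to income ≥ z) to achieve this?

4 of the 11 households are poor, so H = 4/11 = 0.364.
A headcount ratio of at most 15% allows at most ⌊0.15 × 11⌋ = 1 poor households.
So at least 4 − 1 = 3 must be lifted.

3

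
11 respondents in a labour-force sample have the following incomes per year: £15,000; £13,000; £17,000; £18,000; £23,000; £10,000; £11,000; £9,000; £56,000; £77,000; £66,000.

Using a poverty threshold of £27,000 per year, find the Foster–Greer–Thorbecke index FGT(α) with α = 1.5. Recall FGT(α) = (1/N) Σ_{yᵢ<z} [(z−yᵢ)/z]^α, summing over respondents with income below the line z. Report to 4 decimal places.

Incomes under z: £9,000, £10,000, £11,000, £13,000, £15,000, £17,000, £18,000, £23,000 (q = 8 of N = 11).
Normalized shortfalls: (27000−9000)/27000 = 0.6667; (27000−10000)/27000 = 0.6296; (27000−11000)/27000 = 0.5926; (27000−13000)/27000 = 0.5185; (27000−15000)/27000 = 0.4444; (27000−17000)/27000 = 0.3704; (27000−18000)/27000 = 0.3333; (27000−23000)/27000 = 0.1481.
Raised to α = 1.5: 0.54433; 0.49961; 0.45618; 0.37338; 0.29630; 0.22540; 0.19245; 0.05702.
Sum = 2.644660; FGT(1.5) = 2.644660 / 11 = 0.2404.

0.2404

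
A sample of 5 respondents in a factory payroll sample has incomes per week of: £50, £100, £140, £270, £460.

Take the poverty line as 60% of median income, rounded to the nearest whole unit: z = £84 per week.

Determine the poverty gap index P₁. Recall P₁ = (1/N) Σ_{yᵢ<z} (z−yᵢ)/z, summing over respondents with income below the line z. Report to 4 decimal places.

Below the line: £50 (q = 1 of N = 5).
Shortfall ratios: (84−50)/84 = 0.4048.
Σ = 0.404762. Dividing by the full population N = 5 gives P₁ = 0.0810.

0.0810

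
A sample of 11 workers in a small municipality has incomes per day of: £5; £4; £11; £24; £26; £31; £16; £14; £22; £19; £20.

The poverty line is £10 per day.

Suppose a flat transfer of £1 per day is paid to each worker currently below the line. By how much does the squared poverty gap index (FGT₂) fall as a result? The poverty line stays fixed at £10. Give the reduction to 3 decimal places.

Before: below the line — £4, £5; squared poverty gap index (FGT₂) = 0.05545.
After the £1 transfer: below the line — £5, £6; squared poverty gap index (FGT₂) = 0.03727.
Reduction = 0.05545 − 0.03727 = 0.018.

0.018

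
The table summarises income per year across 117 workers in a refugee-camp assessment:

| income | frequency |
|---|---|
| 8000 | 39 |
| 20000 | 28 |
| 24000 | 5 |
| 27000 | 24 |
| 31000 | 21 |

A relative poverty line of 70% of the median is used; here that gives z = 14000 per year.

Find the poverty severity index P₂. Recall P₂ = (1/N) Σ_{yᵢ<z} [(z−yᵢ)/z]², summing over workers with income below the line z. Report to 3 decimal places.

Incomes under z: 39×8000 (q = 39 of N = 117).
Relative gaps: (14000−8000)/14000 = 0.4286 (×39).
Squared: 0.1837 (×39).
Sum = 7.163265; P₂ = 7.163265 / 117 = 0.061.

0.061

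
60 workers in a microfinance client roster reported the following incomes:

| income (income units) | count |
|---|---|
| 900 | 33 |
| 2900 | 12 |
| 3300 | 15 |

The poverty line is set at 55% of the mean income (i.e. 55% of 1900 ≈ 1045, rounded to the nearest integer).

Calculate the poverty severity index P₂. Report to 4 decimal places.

Poor units: 33×900 (q = 33 of N = 60).
Normalized shortfalls: (1045−900)/1045 = 0.1388 (×33).
Squared: 0.0193 (×33).
Sum = 0.635356; P₂ = 0.635356 / 60 = 0.0106.

0.0106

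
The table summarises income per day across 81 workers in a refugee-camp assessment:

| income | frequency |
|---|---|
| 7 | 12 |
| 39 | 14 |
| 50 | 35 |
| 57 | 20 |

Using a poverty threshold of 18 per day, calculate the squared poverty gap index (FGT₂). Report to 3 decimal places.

0.055

Poor units: 12×7 (q = 12 of N = 81).
Relative gaps: (18−7)/18 = 0.6111 (×12).
Squared: 0.3735 (×12).
Sum = 4.481481; P₂ = 4.481481 / 81 = 0.055.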